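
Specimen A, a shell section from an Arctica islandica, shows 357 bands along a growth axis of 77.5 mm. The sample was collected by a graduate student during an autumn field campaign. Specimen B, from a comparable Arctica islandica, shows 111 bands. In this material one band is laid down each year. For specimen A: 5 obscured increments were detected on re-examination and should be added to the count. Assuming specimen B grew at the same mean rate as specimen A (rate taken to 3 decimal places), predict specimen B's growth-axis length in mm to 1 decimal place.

23.8 mm

Specimen A: true band count = 357 + 5 = 362.
A: 77.5 mm over 362 years gives 77.5 / 362 ≈ 0.214 mm/year.
For B, 0.214 mm/year × 111 years = 23.8 mm.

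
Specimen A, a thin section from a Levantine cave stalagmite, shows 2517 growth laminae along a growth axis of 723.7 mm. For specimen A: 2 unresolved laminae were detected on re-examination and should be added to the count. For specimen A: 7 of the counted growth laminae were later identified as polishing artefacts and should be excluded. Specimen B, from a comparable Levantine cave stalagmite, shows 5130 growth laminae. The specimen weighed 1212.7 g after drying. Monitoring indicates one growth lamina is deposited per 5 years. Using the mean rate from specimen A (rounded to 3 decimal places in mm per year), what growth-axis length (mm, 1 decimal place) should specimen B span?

1487.7 mm

Specimen A: adjusted count: 2517 − 7 + 2 = 2512 growth laminae.
Specimen A: at 5 years per growth lamina, 2512 × 5 = 12560 years.
A: Mean rate = 723.7 mm / 12560 years ≈ 0.058 mm/yr.
Specimen B: 5130 growth laminae at 5 years each span 5130 × 5 = 25650 years. Length of B = 0.058 × 25650 = 1487.7 mm.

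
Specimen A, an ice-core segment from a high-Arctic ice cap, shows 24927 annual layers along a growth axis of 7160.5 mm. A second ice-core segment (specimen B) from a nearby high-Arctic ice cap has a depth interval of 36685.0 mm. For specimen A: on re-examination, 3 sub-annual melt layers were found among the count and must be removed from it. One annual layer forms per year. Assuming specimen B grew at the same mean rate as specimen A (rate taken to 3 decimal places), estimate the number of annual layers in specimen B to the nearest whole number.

127822 annual layers

Specimen A: correcting the raw count gives 24927 − 3 = 24924 true annual layers.
A: 7160.5 mm over 24924 years gives 7160.5 / 24924 ≈ 0.287 mm per year.
B spans 36685.0 / 0.287 = 127822.30 years ≈ 127822 annual layers.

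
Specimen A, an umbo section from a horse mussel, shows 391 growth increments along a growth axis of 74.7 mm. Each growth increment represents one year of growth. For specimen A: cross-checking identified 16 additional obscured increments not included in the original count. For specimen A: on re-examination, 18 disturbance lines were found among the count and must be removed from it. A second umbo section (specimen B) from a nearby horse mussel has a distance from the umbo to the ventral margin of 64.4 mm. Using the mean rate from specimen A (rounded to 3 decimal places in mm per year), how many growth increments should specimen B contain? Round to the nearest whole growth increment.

Specimen A: adjusted count: 391 − 18 + 16 = 389 growth increments.
A: 74.7 mm over 389 years gives 74.7 / 389 ≈ 0.192 mm/year.
For B, 64.4 / 0.192 = 335.42 years ≈ 335 growth increments.

335 growth increments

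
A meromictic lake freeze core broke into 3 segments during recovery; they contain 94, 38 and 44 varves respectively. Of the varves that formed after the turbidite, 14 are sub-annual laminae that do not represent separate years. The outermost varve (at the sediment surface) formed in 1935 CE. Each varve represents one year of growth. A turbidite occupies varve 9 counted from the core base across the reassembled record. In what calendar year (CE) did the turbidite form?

Total varves = 94 + 38 + 44 = 176.
The turbidite sits at varve 9 from the core base, so 176 − 9 = 167 varves formed after it.
Removing the 14 false varves leaves 167 − 14 = 153 true varves beyond the turbidite.
1935 − 153 = 1782 CE.

1782 CE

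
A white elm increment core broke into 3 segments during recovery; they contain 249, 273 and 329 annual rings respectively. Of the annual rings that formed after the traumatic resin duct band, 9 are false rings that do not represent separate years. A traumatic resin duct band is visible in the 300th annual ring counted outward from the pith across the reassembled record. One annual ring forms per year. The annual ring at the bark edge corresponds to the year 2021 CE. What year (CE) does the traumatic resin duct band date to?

1479 CE

Total annual rings = 249 + 273 + 329 = 851.
851 − 300 = 551 annual rings lie beyond the traumatic resin duct band toward the bark edge.
551 − 9 false = 542 true annual rings after the traumatic resin duct band.
Counting back 542 years from 2021 CE places the traumatic resin duct band in 2021 − 542 = 1479 CE.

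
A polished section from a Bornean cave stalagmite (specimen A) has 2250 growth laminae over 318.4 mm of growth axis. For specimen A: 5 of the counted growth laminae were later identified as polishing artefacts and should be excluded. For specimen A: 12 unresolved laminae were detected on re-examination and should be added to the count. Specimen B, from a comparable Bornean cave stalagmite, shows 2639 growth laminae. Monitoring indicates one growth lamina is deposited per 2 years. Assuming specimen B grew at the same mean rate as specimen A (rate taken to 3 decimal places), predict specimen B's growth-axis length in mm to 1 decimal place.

374.7 mm

Specimen A: adjusted count: 2250 − 5 + 12 = 2257 growth laminae.
Specimen A: at 2 years per growth lamina, 2257 × 2 = 4514 years.
A: 318.4 mm over 4514 years gives 318.4 / 4514 ≈ 0.071 mm per year.
Specimen B: multiplying by 2 years per growth lamina: 2639 × 2 = 5278 years. B's length ≈ 0.071 × 5278 = 374.7 mm.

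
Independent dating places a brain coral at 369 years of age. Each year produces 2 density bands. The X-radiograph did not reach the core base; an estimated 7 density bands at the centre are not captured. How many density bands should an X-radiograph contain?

369 years at 2 density bands per year gives 369 × 2 = 738 density bands.
Less the 7 uncaptured density bands: 738 − 7 = 731.

731 density bands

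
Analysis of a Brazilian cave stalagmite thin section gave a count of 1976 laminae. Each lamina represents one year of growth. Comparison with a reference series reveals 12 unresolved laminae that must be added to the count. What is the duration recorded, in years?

Correcting the raw count gives 1976 + 12 = 1988 true laminae.
With a one-to-one lamina periodicity this is 1988 years.

1988 yr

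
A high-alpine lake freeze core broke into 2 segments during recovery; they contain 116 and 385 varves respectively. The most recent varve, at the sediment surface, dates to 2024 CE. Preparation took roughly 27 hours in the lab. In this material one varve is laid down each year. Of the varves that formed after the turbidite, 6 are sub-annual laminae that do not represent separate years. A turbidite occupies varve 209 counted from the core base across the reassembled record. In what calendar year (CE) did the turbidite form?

1738 CE

Total varves = 116 + 385 = 501.
501 − 209 = 292 varves lie beyond the turbidite toward the sediment surface.
Removing the 6 false varves leaves 292 − 6 = 286 true varves beyond the turbidite.
Counting back 286 years from 2024 CE places the turbidite in 2024 − 286 = 1738 CE.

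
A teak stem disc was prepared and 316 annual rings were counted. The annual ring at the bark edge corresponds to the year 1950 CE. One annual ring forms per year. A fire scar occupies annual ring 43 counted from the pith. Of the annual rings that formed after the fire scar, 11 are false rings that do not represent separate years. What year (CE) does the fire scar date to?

1688 CE

316 − 43 = 273 annual rings lie beyond the fire scar toward the bark edge.
Removing the 11 false annual rings leaves 273 − 11 = 262 true annual rings beyond the fire scar.
1950 − 262 = 1688 CE.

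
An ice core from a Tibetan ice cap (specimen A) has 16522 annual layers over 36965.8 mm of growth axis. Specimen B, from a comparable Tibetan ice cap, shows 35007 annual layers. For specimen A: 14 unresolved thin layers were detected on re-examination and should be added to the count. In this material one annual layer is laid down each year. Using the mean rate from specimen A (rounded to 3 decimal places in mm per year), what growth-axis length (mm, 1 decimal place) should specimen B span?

78240.6 mm

Specimen A: adjusted count: 16522 + 14 = 16536 annual layers.
A: Extension rate ≈ 36965.8 / 16536 = 2.235 mm/yr.
B's length ≈ 2.235 × 35007 = 78240.6 mm.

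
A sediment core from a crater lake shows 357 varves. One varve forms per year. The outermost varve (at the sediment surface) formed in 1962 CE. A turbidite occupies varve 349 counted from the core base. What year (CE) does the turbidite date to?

The turbidite sits at varve 349 from the core base, so 357 − 349 = 8 varves formed after it.
Counting back 8 years from 1962 CE places the turbidite in 1962 − 8 = 1954 CE.

1954 CE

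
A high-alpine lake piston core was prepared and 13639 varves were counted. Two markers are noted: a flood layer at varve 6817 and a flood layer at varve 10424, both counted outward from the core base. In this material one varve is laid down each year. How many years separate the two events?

3607 years

10424 − 6817 = 3607 varves lie between the two events.
That is 3607 years at one varve per year.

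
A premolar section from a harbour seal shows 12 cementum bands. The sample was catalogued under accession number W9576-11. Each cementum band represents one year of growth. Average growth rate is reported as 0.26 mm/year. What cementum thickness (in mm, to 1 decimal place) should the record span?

3.1 mm

The record spans 12 years at 0.26 mm per year.
Length ≈ 0.26 × 12 = 3.1 mm.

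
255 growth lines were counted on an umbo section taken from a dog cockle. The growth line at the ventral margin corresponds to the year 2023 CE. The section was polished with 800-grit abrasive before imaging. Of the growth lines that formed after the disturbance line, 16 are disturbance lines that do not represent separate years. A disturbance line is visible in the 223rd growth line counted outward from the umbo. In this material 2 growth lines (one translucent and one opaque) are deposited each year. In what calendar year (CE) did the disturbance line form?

Between growth line 223 and the ventral margin there are 255 − 223 = 32 growth lines.
Excluding 16 false growth lines: 32 − 16 = 16.
With 2 growth lines per year, 16 / 2 = 8 years.
The growth line at the ventral margin is 2023 CE, so the disturbance line dates to 2023 − 8 = 2015 CE.

2015 CE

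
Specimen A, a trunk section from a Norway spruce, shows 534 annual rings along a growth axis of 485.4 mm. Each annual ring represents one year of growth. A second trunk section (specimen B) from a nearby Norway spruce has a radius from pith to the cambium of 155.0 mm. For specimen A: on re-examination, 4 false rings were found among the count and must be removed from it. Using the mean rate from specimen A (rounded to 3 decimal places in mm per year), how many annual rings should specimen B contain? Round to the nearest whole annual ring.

Specimen A: adjusted count: 534 − 4 = 530 annual rings.
A: Mean rate = 485.4 mm / 530 years ≈ 0.916 mm/year.
B spans 155.0 / 0.916 = 169.21 years ≈ 169 annual rings.

169 annual rings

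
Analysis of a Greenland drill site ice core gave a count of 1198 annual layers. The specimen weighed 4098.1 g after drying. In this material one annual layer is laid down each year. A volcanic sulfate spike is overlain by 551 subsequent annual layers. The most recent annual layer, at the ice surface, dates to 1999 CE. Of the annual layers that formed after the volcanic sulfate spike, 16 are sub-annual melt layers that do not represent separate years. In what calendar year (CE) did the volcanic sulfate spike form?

There are 551 annual layers younger than the volcanic sulfate spike.
Removing the 16 false annual layers leaves 551 − 16 = 535 true annual layers beyond the volcanic sulfate spike.
1999 − 535 = 1464 CE.

1464 CE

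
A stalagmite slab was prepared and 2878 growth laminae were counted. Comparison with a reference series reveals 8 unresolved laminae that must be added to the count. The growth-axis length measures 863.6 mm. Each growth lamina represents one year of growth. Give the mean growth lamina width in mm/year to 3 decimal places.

0.299 mm/year

True growth lamina count = 2878 + 8 = 2886.
863.6 mm over 2886 years gives 863.6 / 2886 ≈ 0.299 mm/year.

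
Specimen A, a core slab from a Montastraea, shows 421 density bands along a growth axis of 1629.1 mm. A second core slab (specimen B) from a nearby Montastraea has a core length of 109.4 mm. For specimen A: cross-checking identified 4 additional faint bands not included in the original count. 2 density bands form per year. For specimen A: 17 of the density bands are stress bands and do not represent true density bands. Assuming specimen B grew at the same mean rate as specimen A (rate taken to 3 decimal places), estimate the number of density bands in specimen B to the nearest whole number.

27 density bands

Specimen A: true density band count = 421 − 17 + 4 = 408.
Specimen A: with 2 density bands per year, 408 / 2 = 204 years.
A: 1629.1 mm over 204 years gives 1629.1 / 204 ≈ 7.986 mm/yr.
B spans 109.4 / 7.986 = 13.70 years; at 2 density bands per year that is 13.70 × 2 ≈ 27 density bands.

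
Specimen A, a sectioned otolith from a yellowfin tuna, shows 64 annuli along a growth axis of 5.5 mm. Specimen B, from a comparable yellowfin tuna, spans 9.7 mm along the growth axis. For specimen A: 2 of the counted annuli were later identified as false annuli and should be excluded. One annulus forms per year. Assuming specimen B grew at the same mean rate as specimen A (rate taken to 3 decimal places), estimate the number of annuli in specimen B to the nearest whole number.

109 annuli

Specimen A: after corrections the count is 64 − 2 = 62 annuli.
A: 5.5 mm over 62 years gives 5.5 / 62 ≈ 0.089 mm/yr.
For B, 9.7 / 0.089 = 108.99 years ≈ 109 annuli.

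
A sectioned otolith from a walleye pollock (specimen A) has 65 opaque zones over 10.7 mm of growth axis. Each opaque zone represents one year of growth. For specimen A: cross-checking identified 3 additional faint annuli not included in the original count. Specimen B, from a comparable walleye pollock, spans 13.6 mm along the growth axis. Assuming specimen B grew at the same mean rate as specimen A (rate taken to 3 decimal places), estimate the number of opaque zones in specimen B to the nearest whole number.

87 opaque zones

Specimen A: true opaque zone count = 65 + 3 = 68.
A: Mean rate = 10.7 mm / 68 years ≈ 0.157 mm/year.
Specimen B: 13.6 mm / 0.157 mm per year = 86.62 years ≈ 87 opaque zones.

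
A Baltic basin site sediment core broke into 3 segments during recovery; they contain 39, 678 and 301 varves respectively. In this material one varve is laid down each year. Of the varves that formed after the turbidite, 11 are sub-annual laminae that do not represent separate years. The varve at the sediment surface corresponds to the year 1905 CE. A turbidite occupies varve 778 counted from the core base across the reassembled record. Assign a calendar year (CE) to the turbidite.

Total varves = 39 + 678 + 301 = 1018.
The turbidite sits at varve 778 from the core base, so 1018 − 778 = 240 varves formed after it.
240 − 11 false = 229 true varves after the turbidite.
The varve at the sediment surface is 1905 CE, so the turbidite dates to 1905 − 229 = 1676 CE.

1676 CE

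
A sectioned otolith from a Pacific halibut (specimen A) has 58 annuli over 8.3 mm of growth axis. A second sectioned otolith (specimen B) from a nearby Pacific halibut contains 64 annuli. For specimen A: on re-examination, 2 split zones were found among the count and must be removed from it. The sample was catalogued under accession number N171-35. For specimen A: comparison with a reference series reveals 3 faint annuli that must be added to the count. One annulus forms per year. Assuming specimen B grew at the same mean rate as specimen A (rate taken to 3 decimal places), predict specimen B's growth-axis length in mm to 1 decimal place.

Specimen A: true annulus count = 58 − 2 + 3 = 59.
A: Extension rate ≈ 8.3 / 59 = 0.141 mm per year.
Length of B = 0.141 × 64 = 9.0 mm.

9.0 mm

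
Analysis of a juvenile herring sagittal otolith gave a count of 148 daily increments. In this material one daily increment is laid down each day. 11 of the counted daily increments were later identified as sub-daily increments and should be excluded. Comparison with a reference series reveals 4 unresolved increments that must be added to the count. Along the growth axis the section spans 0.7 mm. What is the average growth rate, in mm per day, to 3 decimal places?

0.005 mm per day

Correcting the raw count gives 148 − 11 + 4 = 141 true daily increments.
Mean rate = 0.7 mm / 141 days ≈ 0.005 mm per day.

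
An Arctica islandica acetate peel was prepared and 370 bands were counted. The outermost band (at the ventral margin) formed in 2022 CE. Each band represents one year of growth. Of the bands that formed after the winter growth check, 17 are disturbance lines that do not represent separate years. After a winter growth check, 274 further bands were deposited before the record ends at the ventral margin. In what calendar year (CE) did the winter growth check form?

1765 CE

274 bands post-date the winter growth check.
274 − 17 false = 257 true bands after the winter growth check.
The band at the ventral margin is 2022 CE, so the winter growth check dates to 2022 − 257 = 1765 CE.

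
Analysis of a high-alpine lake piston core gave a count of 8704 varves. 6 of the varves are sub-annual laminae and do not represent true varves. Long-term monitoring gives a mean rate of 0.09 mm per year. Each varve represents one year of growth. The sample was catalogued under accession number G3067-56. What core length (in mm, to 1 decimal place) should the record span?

Adjusted count: 8704 − 6 = 8698 varves.
Length ≈ 0.09 × 8698 = 782.8 mm.

782.8 mm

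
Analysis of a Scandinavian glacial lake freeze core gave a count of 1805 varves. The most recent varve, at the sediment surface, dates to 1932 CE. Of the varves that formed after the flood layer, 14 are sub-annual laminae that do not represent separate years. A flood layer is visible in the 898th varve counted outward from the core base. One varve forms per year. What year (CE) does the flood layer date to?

1039 CE

1805 − 898 = 907 varves lie beyond the flood layer toward the sediment surface.
Excluding 14 false varves: 907 − 14 = 893.
Counting back 893 years from 1932 CE places the flood layer in 1932 − 893 = 1039 CE.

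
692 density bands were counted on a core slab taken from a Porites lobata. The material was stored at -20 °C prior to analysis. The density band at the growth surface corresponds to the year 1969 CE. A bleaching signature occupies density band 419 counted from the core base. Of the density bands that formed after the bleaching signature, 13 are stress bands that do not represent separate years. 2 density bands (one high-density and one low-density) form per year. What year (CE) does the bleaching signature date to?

692 − 419 = 273 density bands lie beyond the bleaching signature toward the growth surface.
Removing the 13 false density bands leaves 273 − 13 = 260 true density bands beyond the bleaching signature.
With 2 density bands per year, 260 / 2 = 130 years.
1969 − 130 = 1839 CE.

1839 CE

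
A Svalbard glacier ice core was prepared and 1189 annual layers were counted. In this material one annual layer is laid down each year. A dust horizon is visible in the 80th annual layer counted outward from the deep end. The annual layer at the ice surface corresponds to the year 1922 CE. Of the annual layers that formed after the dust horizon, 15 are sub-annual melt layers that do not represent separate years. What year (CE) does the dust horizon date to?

The dust horizon sits at annual layer 80 from the deep end, so 1189 − 80 = 1109 annual layers formed after it.
Excluding 15 false annual layers: 1109 − 15 = 1094.
The annual layer at the ice surface is 1922 CE, so the dust horizon dates to 1922 − 1094 = 828 CE.

828 CE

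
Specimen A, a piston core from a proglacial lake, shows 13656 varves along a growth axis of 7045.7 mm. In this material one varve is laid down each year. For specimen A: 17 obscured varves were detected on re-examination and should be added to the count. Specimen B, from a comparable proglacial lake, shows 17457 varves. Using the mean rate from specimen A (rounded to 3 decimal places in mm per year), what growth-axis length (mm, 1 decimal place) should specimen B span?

Specimen A: after corrections the count is 13656 + 17 = 13673 varves.
A: 7045.7 mm over 13673 years gives 7045.7 / 13673 ≈ 0.515 mm per year.
For B, 0.515 mm/year × 17457 years = 8990.4 mm.

8990.4 mm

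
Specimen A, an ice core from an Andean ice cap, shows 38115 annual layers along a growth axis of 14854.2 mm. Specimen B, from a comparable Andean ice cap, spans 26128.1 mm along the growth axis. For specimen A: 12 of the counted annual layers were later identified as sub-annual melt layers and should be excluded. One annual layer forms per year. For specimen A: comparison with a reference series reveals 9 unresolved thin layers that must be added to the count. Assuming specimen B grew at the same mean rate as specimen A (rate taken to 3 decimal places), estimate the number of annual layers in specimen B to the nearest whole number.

Specimen A: true annual layer count = 38115 − 12 + 9 = 38112.
A: Extension rate ≈ 14854.2 / 38112 = 0.390 mm/yr.
B spans 26128.1 / 0.390 = 66995.13 years ≈ 66995 annual layers.

66995 annual layers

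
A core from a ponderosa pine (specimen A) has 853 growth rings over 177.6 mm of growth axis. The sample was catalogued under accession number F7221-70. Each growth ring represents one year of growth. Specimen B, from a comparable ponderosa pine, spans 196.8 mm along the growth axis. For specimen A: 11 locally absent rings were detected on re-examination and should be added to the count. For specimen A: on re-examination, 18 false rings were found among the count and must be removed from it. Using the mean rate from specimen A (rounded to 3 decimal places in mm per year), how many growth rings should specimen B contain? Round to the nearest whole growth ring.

937 growth rings

Specimen A: true growth ring count = 853 − 18 + 11 = 846.
A: Mean rate = 177.6 mm / 846 years ≈ 0.210 mm/yr.
For B, 196.8 / 0.210 = 937.14 years ≈ 937 growth rings.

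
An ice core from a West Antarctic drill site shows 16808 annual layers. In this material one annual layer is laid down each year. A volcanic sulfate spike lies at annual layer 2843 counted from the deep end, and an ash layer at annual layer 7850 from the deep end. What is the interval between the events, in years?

5007 years

The two markers are separated by 7850 − 2843 = 5007 annual layers.
At one annual layer per year, 5007 years elapsed between them.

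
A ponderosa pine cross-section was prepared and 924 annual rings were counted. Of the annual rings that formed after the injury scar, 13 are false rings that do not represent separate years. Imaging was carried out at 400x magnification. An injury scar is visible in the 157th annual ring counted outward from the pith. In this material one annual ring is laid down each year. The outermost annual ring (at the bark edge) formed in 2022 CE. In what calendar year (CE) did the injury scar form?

Between annual ring 157 and the bark edge there are 924 − 157 = 767 annual rings.
Excluding 13 false annual rings: 767 − 13 = 754.
Counting back 754 years from 2022 CE places the injury scar in 2022 − 754 = 1268 CE.

1268 CE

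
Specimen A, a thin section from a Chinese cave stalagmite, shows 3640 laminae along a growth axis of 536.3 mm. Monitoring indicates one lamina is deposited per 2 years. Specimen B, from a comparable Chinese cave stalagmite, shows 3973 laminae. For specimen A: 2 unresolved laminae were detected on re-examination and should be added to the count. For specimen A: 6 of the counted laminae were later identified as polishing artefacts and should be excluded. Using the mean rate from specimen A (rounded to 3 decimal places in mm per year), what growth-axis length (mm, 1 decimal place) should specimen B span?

588.0 mm

Specimen A: adjusted count: 3640 − 6 + 2 = 3636 laminae.
Specimen A: at 2 years per lamina, 3636 × 2 = 7272 years.
A: Extension rate ≈ 536.3 / 7272 = 0.074 mm/yr.
Specimen B: multiplying by 2 years per lamina: 3973 × 2 = 7946 years. Length of B = 0.074 × 7946 = 588.0 mm.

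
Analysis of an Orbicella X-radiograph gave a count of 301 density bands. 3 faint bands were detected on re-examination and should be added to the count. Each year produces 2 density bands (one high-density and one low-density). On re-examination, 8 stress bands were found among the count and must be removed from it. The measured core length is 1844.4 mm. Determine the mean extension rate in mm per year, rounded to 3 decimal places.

12.462 mm per year

After corrections the count is 301 − 8 + 3 = 296 density bands.
Dividing by 2 density bands per year: 296 / 2 = 148 years.
Extension rate ≈ 1844.4 / 148 = 12.462 mm per year.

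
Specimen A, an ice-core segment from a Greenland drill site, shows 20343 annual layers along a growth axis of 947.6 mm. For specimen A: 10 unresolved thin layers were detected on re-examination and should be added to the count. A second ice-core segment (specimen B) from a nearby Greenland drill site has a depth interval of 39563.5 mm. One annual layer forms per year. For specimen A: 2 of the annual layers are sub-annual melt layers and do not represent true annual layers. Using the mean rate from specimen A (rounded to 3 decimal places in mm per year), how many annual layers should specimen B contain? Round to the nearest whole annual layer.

841777 annual layers

Specimen A: after corrections the count is 20343 − 2 + 10 = 20351 annual layers.
A: Extension rate ≈ 947.6 / 20351 = 0.047 mm per year.
Specimen B: 39563.5 mm / 0.047 mm per year = 841776.60 years ≈ 841777 annual layers.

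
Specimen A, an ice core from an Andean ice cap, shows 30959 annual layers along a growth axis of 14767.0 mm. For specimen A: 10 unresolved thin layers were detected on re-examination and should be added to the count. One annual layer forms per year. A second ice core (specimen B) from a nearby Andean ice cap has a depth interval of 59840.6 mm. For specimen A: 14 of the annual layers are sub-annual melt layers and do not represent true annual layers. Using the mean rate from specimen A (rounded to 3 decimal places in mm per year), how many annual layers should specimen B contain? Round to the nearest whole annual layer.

125452 annual layers

Specimen A: correcting the raw count gives 30959 − 14 + 10 = 30955 true annual layers.
A: Mean rate = 14767.0 mm / 30955 years ≈ 0.477 mm/yr.
Specimen B: 59840.6 mm / 0.477 mm per year = 125451.99 years ≈ 125452 annual layers.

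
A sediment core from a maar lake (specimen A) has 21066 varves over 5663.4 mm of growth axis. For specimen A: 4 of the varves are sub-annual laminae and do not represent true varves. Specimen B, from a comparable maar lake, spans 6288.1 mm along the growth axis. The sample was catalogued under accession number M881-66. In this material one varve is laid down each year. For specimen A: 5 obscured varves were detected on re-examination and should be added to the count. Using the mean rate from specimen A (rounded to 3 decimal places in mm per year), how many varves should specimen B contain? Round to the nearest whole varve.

23376 varves

Specimen A: correcting the raw count gives 21066 − 4 + 5 = 21067 true varves.
A: Extension rate ≈ 5663.4 / 21067 = 0.269 mm per year.
For B, 6288.1 / 0.269 = 23375.84 years ≈ 23376 varves.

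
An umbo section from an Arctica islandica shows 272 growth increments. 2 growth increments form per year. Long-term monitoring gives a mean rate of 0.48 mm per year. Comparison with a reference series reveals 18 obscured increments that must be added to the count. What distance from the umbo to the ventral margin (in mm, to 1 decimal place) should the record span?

69.6 mm

Correcting the raw count gives 272 + 18 = 290 true growth increments.
With 2 growth increments per year, 290 / 2 = 145 years.
Length ≈ 0.48 × 145 = 69.6 mm.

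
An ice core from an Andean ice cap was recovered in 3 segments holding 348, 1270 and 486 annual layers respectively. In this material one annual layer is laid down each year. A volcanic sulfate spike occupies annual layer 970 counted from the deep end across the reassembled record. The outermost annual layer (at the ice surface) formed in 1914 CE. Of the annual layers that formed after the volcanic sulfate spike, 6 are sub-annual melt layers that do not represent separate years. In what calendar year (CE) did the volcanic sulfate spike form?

786 CE

Total annual layers = 348 + 1270 + 486 = 2104.
Between annual layer 970 and the ice surface there are 2104 − 970 = 1134 annual layers.
1134 − 6 false = 1128 true annual layers after the volcanic sulfate spike.
The annual layer at the ice surface is 1914 CE, so the volcanic sulfate spike dates to 1914 − 1128 = 786 CE.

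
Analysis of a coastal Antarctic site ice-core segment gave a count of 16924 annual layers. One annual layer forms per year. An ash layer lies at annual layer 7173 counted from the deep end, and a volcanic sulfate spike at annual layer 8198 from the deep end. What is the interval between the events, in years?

Separation: 8198 − 7173 = 1025 annual layers.
At one annual layer per year, 1025 years elapsed between them.

1025 years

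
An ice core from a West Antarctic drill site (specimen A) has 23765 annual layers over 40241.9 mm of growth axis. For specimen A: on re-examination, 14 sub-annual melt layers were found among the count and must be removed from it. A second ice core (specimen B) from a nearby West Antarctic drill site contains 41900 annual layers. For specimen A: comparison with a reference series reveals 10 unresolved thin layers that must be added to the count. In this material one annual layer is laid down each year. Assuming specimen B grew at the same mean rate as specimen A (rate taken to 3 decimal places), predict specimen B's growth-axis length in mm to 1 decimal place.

70978.6 mm

Specimen A: true annual layer count = 23765 − 14 + 10 = 23761.
A: Mean rate = 40241.9 mm / 23761 years ≈ 1.694 mm/yr.
B's length ≈ 1.694 × 41900 = 70978.6 mm.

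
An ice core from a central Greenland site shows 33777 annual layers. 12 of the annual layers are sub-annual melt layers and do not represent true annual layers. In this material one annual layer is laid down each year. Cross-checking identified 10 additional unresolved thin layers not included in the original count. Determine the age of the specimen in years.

33775 years

Correcting the raw count gives 33777 − 12 + 10 = 33775 true annual layers.
With a one-to-one annual layer periodicity this is 33775 years.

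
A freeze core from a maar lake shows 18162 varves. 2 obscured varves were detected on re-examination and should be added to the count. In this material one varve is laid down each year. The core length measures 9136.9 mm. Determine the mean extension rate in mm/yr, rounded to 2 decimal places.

0.50 mm/yr

Correcting the raw count gives 18162 + 2 = 18164 true varves.
9136.9 mm over 18164 years gives 9136.9 / 18164 ≈ 0.50 mm/yr.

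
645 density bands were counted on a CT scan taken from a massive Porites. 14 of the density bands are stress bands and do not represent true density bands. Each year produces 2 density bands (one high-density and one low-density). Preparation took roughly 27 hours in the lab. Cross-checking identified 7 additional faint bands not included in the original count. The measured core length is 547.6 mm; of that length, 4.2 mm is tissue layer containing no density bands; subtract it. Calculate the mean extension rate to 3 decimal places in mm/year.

True density band count = 645 − 14 + 7 = 638.
With 2 density bands per year, 638 / 2 = 319 years.
Net length = 547.6 − 4.2 = 543.4 mm.
Extension rate ≈ 543.4 / 319 = 1.703 mm/year.

1.703 mm/year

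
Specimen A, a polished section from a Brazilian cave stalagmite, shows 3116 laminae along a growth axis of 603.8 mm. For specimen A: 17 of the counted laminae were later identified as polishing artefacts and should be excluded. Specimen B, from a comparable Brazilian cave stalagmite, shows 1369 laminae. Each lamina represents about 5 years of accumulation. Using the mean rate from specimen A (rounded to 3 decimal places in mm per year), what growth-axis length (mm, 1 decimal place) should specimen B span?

267.0 mm

Specimen A: after corrections the count is 3116 − 17 = 3099 laminae.
Specimen A: at 5 years per lamina, 3099 × 5 = 15495 years.
A: 603.8 mm over 15495 years gives 603.8 / 15495 ≈ 0.039 mm/year.
Specimen B: multiplying by 5 years per lamina: 1369 × 5 = 6845 years. B's length ≈ 0.039 × 6845 = 267.0 mm.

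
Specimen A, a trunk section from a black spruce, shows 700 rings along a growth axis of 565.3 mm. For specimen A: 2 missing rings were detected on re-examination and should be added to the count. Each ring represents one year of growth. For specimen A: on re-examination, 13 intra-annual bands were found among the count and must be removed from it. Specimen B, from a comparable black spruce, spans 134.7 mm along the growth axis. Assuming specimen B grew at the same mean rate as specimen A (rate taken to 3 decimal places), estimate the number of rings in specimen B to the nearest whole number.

164 rings

Specimen A: after corrections the count is 700 − 13 + 2 = 689 rings.
A: 565.3 mm over 689 years gives 565.3 / 689 ≈ 0.820 mm/year.
B spans 134.7 / 0.820 = 164.27 years ≈ 164 rings.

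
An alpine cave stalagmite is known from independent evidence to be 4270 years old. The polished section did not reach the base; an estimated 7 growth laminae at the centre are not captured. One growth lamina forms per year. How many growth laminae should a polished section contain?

4263 growth laminae

Expected growth laminae over 4270 years: 4270.
4270 − 7 missed = 4263 growth laminae expected in the prepared section.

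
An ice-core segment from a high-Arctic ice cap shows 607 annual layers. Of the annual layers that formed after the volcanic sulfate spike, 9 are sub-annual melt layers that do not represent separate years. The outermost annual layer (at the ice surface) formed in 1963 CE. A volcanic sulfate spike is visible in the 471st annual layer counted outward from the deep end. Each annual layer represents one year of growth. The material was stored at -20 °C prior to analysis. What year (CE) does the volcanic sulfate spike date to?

The volcanic sulfate spike sits at annual layer 471 from the deep end, so 607 − 471 = 136 annual layers formed after it.
Removing the 9 false annual layers leaves 136 − 9 = 127 true annual layers beyond the volcanic sulfate spike.
1963 − 127 = 1836 CE.

1836 CE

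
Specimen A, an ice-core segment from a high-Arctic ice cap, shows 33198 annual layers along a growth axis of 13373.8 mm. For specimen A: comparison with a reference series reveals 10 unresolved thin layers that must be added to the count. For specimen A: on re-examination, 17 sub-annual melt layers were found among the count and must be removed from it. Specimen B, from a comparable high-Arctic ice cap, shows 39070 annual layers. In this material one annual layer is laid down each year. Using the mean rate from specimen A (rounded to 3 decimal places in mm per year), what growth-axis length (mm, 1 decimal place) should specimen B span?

15745.2 mm

Specimen A: true annual layer count = 33198 − 17 + 10 = 33191.
A: Extension rate ≈ 13373.8 / 33191 = 0.403 mm per year.
Length of B = 0.403 × 39070 = 15745.2 mm.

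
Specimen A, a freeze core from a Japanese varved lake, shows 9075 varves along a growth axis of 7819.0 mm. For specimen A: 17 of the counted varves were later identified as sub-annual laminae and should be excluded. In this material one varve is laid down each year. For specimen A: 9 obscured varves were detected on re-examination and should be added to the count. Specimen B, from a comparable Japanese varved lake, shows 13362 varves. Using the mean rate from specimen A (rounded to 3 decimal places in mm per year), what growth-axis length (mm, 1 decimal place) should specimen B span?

11518.0 mm

Specimen A: after corrections the count is 9075 − 17 + 9 = 9067 varves.
A: Extension rate ≈ 7819.0 / 9067 = 0.862 mm/yr.
For B, 0.862 mm/year × 13362 years = 11518.0 mm.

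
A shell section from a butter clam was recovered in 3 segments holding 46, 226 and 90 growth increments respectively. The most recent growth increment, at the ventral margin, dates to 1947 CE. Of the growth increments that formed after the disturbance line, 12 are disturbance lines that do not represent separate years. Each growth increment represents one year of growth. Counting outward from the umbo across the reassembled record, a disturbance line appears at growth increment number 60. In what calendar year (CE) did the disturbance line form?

1657 CE

Total growth increments = 46 + 226 + 90 = 362.
362 − 60 = 302 growth increments lie beyond the disturbance line toward the ventral margin.
Excluding 12 false growth increments: 302 − 12 = 290.
The growth increment at the ventral margin is 1947 CE, so the disturbance line dates to 1947 − 290 = 1657 CE.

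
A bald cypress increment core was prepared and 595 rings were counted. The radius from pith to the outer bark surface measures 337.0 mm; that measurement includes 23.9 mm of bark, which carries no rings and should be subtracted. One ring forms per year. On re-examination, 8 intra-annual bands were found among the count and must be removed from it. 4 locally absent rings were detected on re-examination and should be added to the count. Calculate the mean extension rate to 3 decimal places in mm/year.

0.530 mm/year

Correcting the raw count gives 595 − 8 + 4 = 591 true rings.
Removing the 23.9 mm offcut leaves 337.0 − 23.9 = 313.1 mm.
Extension rate ≈ 313.1 / 591 = 0.530 mm/year.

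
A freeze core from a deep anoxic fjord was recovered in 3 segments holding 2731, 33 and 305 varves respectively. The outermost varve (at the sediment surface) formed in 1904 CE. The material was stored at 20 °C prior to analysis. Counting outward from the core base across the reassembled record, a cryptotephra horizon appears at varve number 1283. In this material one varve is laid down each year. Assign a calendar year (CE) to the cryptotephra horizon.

118 CE

Total varves = 2731 + 33 + 305 = 3069.
The cryptotephra horizon sits at varve 1283 from the core base, so 3069 − 1283 = 1786 varves formed after it.
The varve at the sediment surface is 1904 CE, so the cryptotephra horizon dates to 1904 − 1786 = 118 CE.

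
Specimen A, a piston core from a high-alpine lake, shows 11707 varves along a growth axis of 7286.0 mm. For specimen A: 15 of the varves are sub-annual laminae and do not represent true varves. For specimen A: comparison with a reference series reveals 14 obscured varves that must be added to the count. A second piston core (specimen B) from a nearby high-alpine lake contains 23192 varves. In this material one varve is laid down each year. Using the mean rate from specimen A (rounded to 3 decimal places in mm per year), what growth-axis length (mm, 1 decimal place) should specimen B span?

14425.4 mm

Specimen A: true varve count = 11707 − 15 + 14 = 11706.
A: Mean rate = 7286.0 mm / 11706 years ≈ 0.622 mm per year.
B's length ≈ 0.622 × 23192 = 14425.4 mm.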